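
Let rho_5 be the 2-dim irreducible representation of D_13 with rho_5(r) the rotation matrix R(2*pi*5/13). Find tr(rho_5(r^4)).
chi_{rho_5}(r^4) = 2*cos(2*pi*5*4/13) = -2*cos(pi/13)

Reasoning: rho_5(r^4) is rotation by angle 2*pi*5*4/13, whose trace is 2*cos(2*pi*5*4/13) = -2*cos(pi/13).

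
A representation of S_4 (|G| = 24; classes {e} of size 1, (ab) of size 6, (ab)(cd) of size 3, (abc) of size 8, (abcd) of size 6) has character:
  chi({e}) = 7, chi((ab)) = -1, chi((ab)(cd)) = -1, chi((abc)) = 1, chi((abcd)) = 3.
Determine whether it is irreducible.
Not irreducible (reducible): <chi, chi> = 5 > 1.

Why: <chi, chi> = (1/|G|) sum_C |C| * |chi(C)|^2 = (1/24)[1*|7|^2 + 6*|-1|^2 + 3*|-1|^2 + 8*|1|^2 + 6*|3|^2]
  = (1/24)[(49) + (6) + (3) + (8) + (54)] = 120/24 = 5.
A character is irreducible iff <chi, chi> = 1, so this representation is reducible.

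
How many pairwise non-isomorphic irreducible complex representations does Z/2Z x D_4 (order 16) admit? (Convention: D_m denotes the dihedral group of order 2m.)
10

Justification: The number of irreducible complex representations of a finite group equals its number of conjugacy classes. For a direct product, #classes(G x H) = #classes(G) * #classes(H). Z/2Z has 2 classes (abelian), D_4 has 5 classes, so 2 * 5 = 10, so Z/2Z x D_4 (order 16) has exactly 10 irreducible complex representations.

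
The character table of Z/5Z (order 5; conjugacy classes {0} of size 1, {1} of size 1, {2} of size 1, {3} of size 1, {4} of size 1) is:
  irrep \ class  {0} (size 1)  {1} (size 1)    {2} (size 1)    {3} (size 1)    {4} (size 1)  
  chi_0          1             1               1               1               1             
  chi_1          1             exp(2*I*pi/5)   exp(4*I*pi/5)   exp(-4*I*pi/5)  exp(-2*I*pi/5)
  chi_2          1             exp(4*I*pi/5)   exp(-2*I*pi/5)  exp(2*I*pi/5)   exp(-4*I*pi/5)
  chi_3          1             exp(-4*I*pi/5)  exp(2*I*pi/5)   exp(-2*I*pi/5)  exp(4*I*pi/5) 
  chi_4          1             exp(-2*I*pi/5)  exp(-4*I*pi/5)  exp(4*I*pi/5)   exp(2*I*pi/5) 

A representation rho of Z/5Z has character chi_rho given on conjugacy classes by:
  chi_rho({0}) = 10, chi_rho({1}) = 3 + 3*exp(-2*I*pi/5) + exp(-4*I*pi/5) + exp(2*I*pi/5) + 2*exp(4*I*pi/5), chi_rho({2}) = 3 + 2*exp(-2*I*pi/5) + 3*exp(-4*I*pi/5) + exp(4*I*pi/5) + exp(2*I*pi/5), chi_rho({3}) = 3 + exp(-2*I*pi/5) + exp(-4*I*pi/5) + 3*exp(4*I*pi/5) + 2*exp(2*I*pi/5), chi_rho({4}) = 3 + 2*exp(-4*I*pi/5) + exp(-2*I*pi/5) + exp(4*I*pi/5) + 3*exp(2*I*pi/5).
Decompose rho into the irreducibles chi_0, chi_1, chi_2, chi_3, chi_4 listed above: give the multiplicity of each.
Multiplicities: chi_0: 3, chi_1: 1, chi_2: 2, chi_3: 1, chi_4: 3.

Reasoning: Use <chi_rho, chi> = (1/|G|) sum_C |C| * chi_rho(C) * conj(chi(C)) with |G| = 5 for each irreducible chi in the table:
  <chi_rho, chi_0> = (1/5)[1*(10)*conj(1) + 1*(3 + 3*exp(-2*I*pi/5) + exp(-4*I*pi/5) + exp(2*I*pi/5) + 2*exp(4*I*pi/5))*conj(1) + 1*(3 + 2*exp(-2*I*pi/5) + 3*exp(-4*I*pi/5) + exp(4*I*pi/5) + exp(2*I*pi/5))*conj(1) + 1*(3 + exp(-2*I*pi/5) + exp(-4*I*pi/5) + 3*exp(4*I*pi/5) + 2*exp(2*I*pi/5))*conj(1) + 1*(3 + 2*exp(-4*I*pi/5) + exp(-2*I*pi/5) + exp(4*I*pi/5) + 3*exp(2*I*pi/5))*conj(1)]
      = (1/5)[(10) + (3 + 3*exp(-2*I*pi/5) + exp(-4*I*pi/5) + exp(2*I*pi/5) + 2*exp(4*I*pi/5)) + (3 + 2*exp(-2*I*pi/5) + 3*exp(-4*I*pi/5) + exp(4*I*pi/5) + exp(2*I*pi/5)) + (3 + exp(-2*I*pi/5) + exp(-4*I*pi/5) + 3*exp(4*I*pi/5) + 2*exp(2*I*pi/5)) + (3 + 2*exp(-4*I*pi/5) + exp(-2*I*pi/5) + exp(4*I*pi/5) + 3*exp(2*I*pi/5))] = 15/5 = 3
  <chi_rho, chi_1> = (1/5)[1*(10)*conj(1) + 1*(3 + 3*exp(-2*I*pi/5) + exp(-4*I*pi/5) + exp(2*I*pi/5) + 2*exp(4*I*pi/5))*conj(exp(2*I*pi/5)) + 1*(3 + 2*exp(-2*I*pi/5) + 3*exp(-4*I*pi/5) + exp(4*I*pi/5) + exp(2*I*pi/5))*conj(exp(4*I*pi/5)) + 1*(3 + exp(-2*I*pi/5) + exp(-4*I*pi/5) + 3*exp(4*I*pi/5) + 2*exp(2*I*pi/5))*conj(exp(-4*I*pi/5)) + 1*(3 + 2*exp(-4*I*pi/5) + exp(-2*I*pi/5) + exp(4*I*pi/5) + 3*exp(2*I*pi/5))*conj(exp(-2*I*pi/5))]
      = (1/5)[(10) + (1 + 3*exp(-2*I*pi/5) + 3*exp(-4*I*pi/5) + exp(4*I*pi/5) + 2*exp(2*I*pi/5)) + (1 + 3*exp(-4*I*pi/5) + exp(-2*I*pi/5) + 2*exp(4*I*pi/5) + 3*exp(2*I*pi/5)) + (1 + 3*exp(-2*I*pi/5) + 2*exp(-4*I*pi/5) + exp(2*I*pi/5) + 3*exp(4*I*pi/5)) + (1 + 2*exp(-2*I*pi/5) + exp(-4*I*pi/5) + 3*exp(4*I*pi/5) + 3*exp(2*I*pi/5))] = 5/5 = 1
  <chi_rho, chi_2> = (1/5)[1*(10)*conj(1) + 1*(3 + 3*exp(-2*I*pi/5) + exp(-4*I*pi/5) + exp(2*I*pi/5) + 2*exp(4*I*pi/5))*conj(exp(4*I*pi/5)) + 1*(3 + 2*exp(-2*I*pi/5) + 3*exp(-4*I*pi/5) + exp(4*I*pi/5) + exp(2*I*pi/5))*conj(exp(-2*I*pi/5)) + 1*(3 + exp(-2*I*pi/5) + exp(-4*I*pi/5) + 3*exp(4*I*pi/5) + 2*exp(2*I*pi/5))*conj(exp(2*I*pi/5)) + 1*(3 + 2*exp(-4*I*pi/5) + exp(-2*I*pi/5) + exp(4*I*pi/5) + 3*exp(2*I*pi/5))*conj(exp(-4*I*pi/5))]
      = (1/5)[(10) + (2 + 3*exp(-4*I*pi/5) + exp(-2*I*pi/5) + exp(2*I*pi/5) + 3*exp(4*I*pi/5)) + (2 + 3*exp(-2*I*pi/5) + exp(-4*I*pi/5) + exp(4*I*pi/5) + 3*exp(2*I*pi/5)) + (2 + 3*exp(-2*I*pi/5) + exp(-4*I*pi/5) + exp(4*I*pi/5) + 3*exp(2*I*pi/5)) + (2 + 3*exp(-4*I*pi/5) + exp(-2*I*pi/5) + exp(2*I*pi/5) + 3*exp(4*I*pi/5))] = 10/5 = 2
  <chi_rho, chi_3> = (1/5)[1*(10)*conj(1) + 1*(3 + 3*exp(-2*I*pi/5) + exp(-4*I*pi/5) + exp(2*I*pi/5) + 2*exp(4*I*pi/5))*conj(exp(-4*I*pi/5)) + 1*(3 + 2*exp(-2*I*pi/5) + 3*exp(-4*I*pi/5) + exp(4*I*pi/5) + exp(2*I*pi/5))*conj(exp(2*I*pi/5)) + 1*(3 + exp(-2*I*pi/5) + exp(-4*I*pi/5) + 3*exp(4*I*pi/5) + 2*exp(2*I*pi/5))*conj(exp(-2*I*pi/5)) + 1*(3 + 2*exp(-4*I*pi/5) + exp(-2*I*pi/5) + exp(4*I*pi/5) + 3*exp(2*I*pi/5))*conj(exp(4*I*pi/5))]
      = (1/5)[(10) + (1 + 2*exp(-2*I*pi/5) + exp(-4*I*pi/5) + 3*exp(4*I*pi/5) + 3*exp(2*I*pi/5)) + (1 + 3*exp(-2*I*pi/5) + 2*exp(-4*I*pi/5) + exp(2*I*pi/5) + 3*exp(4*I*pi/5)) + (1 + 3*exp(-4*I*pi/5) + exp(-2*I*pi/5) + 2*exp(4*I*pi/5) + 3*exp(2*I*pi/5)) + (1 + 3*exp(-2*I*pi/5) + 3*exp(-4*I*pi/5) + exp(4*I*pi/5) + 2*exp(2*I*pi/5))] = 5/5 = 1
  <chi_rho, chi_4> = (1/5)[1*(10)*conj(1) + 1*(3 + 3*exp(-2*I*pi/5) + exp(-4*I*pi/5) + exp(2*I*pi/5) + 2*exp(4*I*pi/5))*conj(exp(-2*I*pi/5)) + 1*(3 + 2*exp(-2*I*pi/5) + 3*exp(-4*I*pi/5) + exp(4*I*pi/5) + exp(2*I*pi/5))*conj(exp(-4*I*pi/5)) + 1*(3 + exp(-2*I*pi/5) + exp(-4*I*pi/5) + 3*exp(4*I*pi/5) + 2*exp(2*I*pi/5))*conj(exp(4*I*pi/5)) + 1*(3 + 2*exp(-4*I*pi/5) + exp(-2*I*pi/5) + exp(4*I*pi/5) + 3*exp(2*I*pi/5))*conj(exp(2*I*pi/5))]
      = (1/5)[(10) + (3 + 2*exp(-4*I*pi/5) + exp(-2*I*pi/5) + exp(4*I*pi/5) + 3*exp(2*I*pi/5)) + (3 + exp(-2*I*pi/5) + exp(-4*I*pi/5) + 3*exp(4*I*pi/5) + 2*exp(2*I*pi/5)) + (3 + 2*exp(-2*I*pi/5) + 3*exp(-4*I*pi/5) + exp(4*I*pi/5) + exp(2*I*pi/5)) + (3 + 3*exp(-2*I*pi/5) + exp(-4*I*pi/5) + exp(2*I*pi/5) + 2*exp(4*I*pi/5))] = 15/5 = 3
(Exp terms are combined using exp(i*s)*conj(exp(i*t)) = exp(i*(s-t)), and sums of them are collapsed using the identity that for every m > 1 the m distinct m-th roots of unity sum to 0, e.g. 1 + exp(2*I*pi/3) + exp(-2*I*pi/3) = 0.)
Dimension check: dim(rho) = sum (mult * dim) = 3*1 + 1*1 + 2*1 + 1*1 + 3*1 = 10 = chi_rho(e) = 10.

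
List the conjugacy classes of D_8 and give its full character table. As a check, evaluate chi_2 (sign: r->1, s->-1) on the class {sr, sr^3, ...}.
Conjugacy classes: {e} of size 1, {r^4} of size 1, {r^1, r^7} of size 2, {r^2, r^6} of size 2, {r^3, r^5} of size 2, {s, sr^2, ...} of size 4, {sr, sr^3, ...} of size 4.
Character table:
  irrep \ class              {e} (size 1)  {r^4} (size 1)  {r^1, r^7} (size 2)  {r^2, r^6} (size 2)  {r^3, r^5} (size 2)  {s, sr^2, ...} (size 4)  {sr, sr^3, ...} (size 4)
  chi_1 (triv)               1             1               1                    1                    1                    1                        1                       
  chi_2 (sign: r->1, s->-1)  1             1               1                    1                    1                    -1                       -1                      
  chi_3 (r->-1, s->1)        1             1               -1                   1                    -1                   1                        -1                      
  chi_4 (r->-1, s->-1)       1             1               -1                   1                    -1                   -1                       1                       
  chi_5 (2d, j=1)            2             -2              sqrt(2)              0                    -sqrt(2)             0                        0                       
  chi_6 (2d, j=2)            2             2               0                    -2                   0                    0                        0                       
  chi_7 (2d, j=3)            2             -2              -sqrt(2)             0                    sqrt(2)              0                        0                       

Spot check: chi_2 (sign: r->1, s->-1) on {sr, sr^3, ...} = -1.

Justification: D_8 has order 2*8 = 16 with 7 conjugacy classes, hence 7 irreducibles. Sum of squared dims 1 + 1 + 1 + 1 + 4 + 4 + 4 = 16 = |G|. Linear characters come from the abelianisation; the 2-dimensional irreps have character r^k -> 2*cos(2*pi*j*k/8), reflections -> 0.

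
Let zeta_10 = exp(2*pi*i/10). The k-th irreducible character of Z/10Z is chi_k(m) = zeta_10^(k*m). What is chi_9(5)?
chi_9(5) = zeta_10^45 = -1

Solution. chi_9(5) = zeta_10^(9*5) = zeta_10^45. Since zeta_10^10 = 1, this equals zeta_10^5 = exp(2*pi*i*5/10) = -1.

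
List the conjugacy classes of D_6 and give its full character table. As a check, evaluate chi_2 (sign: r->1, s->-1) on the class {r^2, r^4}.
Conjugacy classes: {e} of size 1, {r^3} of size 1, {r^1, r^5} of size 2, {r^2, r^4} of size 2, {s, sr^2, ...} of size 3, {sr, sr^3, ...} of size 3.
Character table:
  irrep \ class              {e} (size 1)  {r^3} (size 1)  {r^1, r^5} (size 2)  {r^2, r^4} (size 2)  {s, sr^2, ...} (size 3)  {sr, sr^3, ...} (size 3)
  chi_1 (triv)               1             1               1                    1                    1                        1                       
  chi_2 (sign: r->1, s->-1)  1             1               1                    1                    -1                       -1                      
  chi_3 (r->-1, s->1)        1             -1              -1                   1                    1                        -1                      
  chi_4 (r->-1, s->-1)       1             -1              -1                   1                    -1                       1                       
  chi_5 (2d, j=1)            2             -2              1                    -1                   0                        0                       
  chi_6 (2d, j=2)            2             2               -1                   -1                   0                        0                       

Spot check: chi_2 (sign: r->1, s->-1) on {r^2, r^4} = 1.

Explanation: D_6 has order 2*6 = 12 with 6 conjugacy classes, hence 6 irreducibles. Sum of squared dims 1 + 1 + 1 + 1 + 4 + 4 = 12 = |G|. Linear characters come from the abelianisation; the 2-dimensional irreps have character r^k -> 2*cos(2*pi*j*k/6), reflections -> 0.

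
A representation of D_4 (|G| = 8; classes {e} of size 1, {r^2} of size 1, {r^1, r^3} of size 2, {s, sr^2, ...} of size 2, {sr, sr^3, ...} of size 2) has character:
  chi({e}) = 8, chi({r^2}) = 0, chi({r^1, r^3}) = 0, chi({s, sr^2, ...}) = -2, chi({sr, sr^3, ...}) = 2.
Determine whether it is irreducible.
Not irreducible (reducible): <chi, chi> = 10 > 1.

Argument: <chi, chi> = (1/|G|) sum_C |C| * |chi(C)|^2 = (1/8)[1*|8|^2 + 1*|0|^2 + 2*|0|^2 + 2*|-2|^2 + 2*|2|^2]
  = (1/8)[(64) + (0) + (0) + (8) + (8)] = 80/8 = 10.
A character is irreducible iff <chi, chi> = 1, so this representation is reducible.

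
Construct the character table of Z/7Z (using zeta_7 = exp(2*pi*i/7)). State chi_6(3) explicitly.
Character table of Z/7Z (irreps indexed chi_0,...,chi_6 with chi_k(m) = zeta_7^(k*m), zeta_7 = exp(2*pi*i/7)):
  irrep \ class  {0} (size 1)  {1} (size 1)    {2} (size 1)    {3} (size 1)    {4} (size 1)    {5} (size 1)    {6} (size 1)  
  chi_0          1             1               1               1               1               1               1             
  chi_1          1             exp(2*I*pi/7)   exp(4*I*pi/7)   exp(6*I*pi/7)   exp(-6*I*pi/7)  exp(-4*I*pi/7)  exp(-2*I*pi/7)
  chi_2          1             exp(4*I*pi/7)   exp(-6*I*pi/7)  exp(-2*I*pi/7)  exp(2*I*pi/7)   exp(6*I*pi/7)   exp(-4*I*pi/7)
  chi_3          1             exp(6*I*pi/7)   exp(-2*I*pi/7)  exp(4*I*pi/7)   exp(-4*I*pi/7)  exp(2*I*pi/7)   exp(-6*I*pi/7)
  chi_4          1             exp(-6*I*pi/7)  exp(2*I*pi/7)   exp(-4*I*pi/7)  exp(4*I*pi/7)   exp(-2*I*pi/7)  exp(6*I*pi/7) 
  chi_5          1             exp(-4*I*pi/7)  exp(6*I*pi/7)   exp(2*I*pi/7)   exp(-2*I*pi/7)  exp(-6*I*pi/7)  exp(4*I*pi/7) 
  chi_6          1             exp(-2*I*pi/7)  exp(-4*I*pi/7)  exp(-6*I*pi/7)  exp(6*I*pi/7)   exp(4*I*pi/7)   exp(2*I*pi/7) 

Spot check: chi_6(3) = zeta_7^(6*3) = zeta_7^18 = exp(-6*I*pi/7).

Argument: Z/7Z is abelian, so all 7 irreducible complex representations are 1-dimensional. They are given by chi_k(m) = zeta_7^(k*m) for k = 0,...,6. Row orthogonality: sum_m chi_k(m) conj(chi_l(m)) = 7 * [k = l].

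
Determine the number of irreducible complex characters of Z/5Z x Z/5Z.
25

Justification: The number of irreducible complex representations of a finite group equals its number of conjugacy classes. Z/5Z x Z/5Z is abelian of order 25, so every element is its own conjugacy class: 25 classes, so Z/5Z x Z/5Z (order 25) has exactly 25 irreducible complex representations.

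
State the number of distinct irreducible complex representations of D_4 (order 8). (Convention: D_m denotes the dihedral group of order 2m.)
5

Proof sketch: The number of irreducible complex representations of a finite group equals its number of conjugacy classes. D_4 has 5 conjugacy classes (n/2 + 3 for n even), so D_4 (order 8) has exactly 5 irreducible complex representations.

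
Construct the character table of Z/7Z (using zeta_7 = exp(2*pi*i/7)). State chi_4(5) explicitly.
Character table of Z/7Z (irreps indexed chi_0,...,chi_6 with chi_k(m) = zeta_7^(k*m), zeta_7 = exp(2*pi*i/7)):
  irrep \ class  {0} (size 1)  {1} (size 1)    {2} (size 1)    {3} (size 1)    {4} (size 1)    {5} (size 1)    {6} (size 1)  
  chi_0          1             1               1               1               1               1               1             
  chi_1          1             exp(2*I*pi/7)   exp(4*I*pi/7)   exp(6*I*pi/7)   exp(-6*I*pi/7)  exp(-4*I*pi/7)  exp(-2*I*pi/7)
  chi_2          1             exp(4*I*pi/7)   exp(-6*I*pi/7)  exp(-2*I*pi/7)  exp(2*I*pi/7)   exp(6*I*pi/7)   exp(-4*I*pi/7)
  chi_3          1             exp(6*I*pi/7)   exp(-2*I*pi/7)  exp(4*I*pi/7)   exp(-4*I*pi/7)  exp(2*I*pi/7)   exp(-6*I*pi/7)
  chi_4          1             exp(-6*I*pi/7)  exp(2*I*pi/7)   exp(-4*I*pi/7)  exp(4*I*pi/7)   exp(-2*I*pi/7)  exp(6*I*pi/7) 
  chi_5          1             exp(-4*I*pi/7)  exp(6*I*pi/7)   exp(2*I*pi/7)   exp(-2*I*pi/7)  exp(-6*I*pi/7)  exp(4*I*pi/7) 
  chi_6          1             exp(-2*I*pi/7)  exp(-4*I*pi/7)  exp(-6*I*pi/7)  exp(6*I*pi/7)   exp(4*I*pi/7)   exp(2*I*pi/7) 

Spot check: chi_4(5) = zeta_7^(4*5) = zeta_7^20 = exp(-2*I*pi/7).

Argument: Z/7Z is abelian, so all 7 irreducible complex representations are 1-dimensional. They are given by chi_k(m) = zeta_7^(k*m) for k = 0,...,6. Row orthogonality: sum_m chi_k(m) conj(chi_l(m)) = 7 * [k = l].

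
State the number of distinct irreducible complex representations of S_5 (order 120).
7

Working: The number of irreducible complex representations of a finite group equals its number of conjugacy classes. Conjugacy classes in S_5 correspond to cycle types, i.e. partitions of 5; there are p(5) = 7 of them, so S_5 (order 120) has exactly 7 irreducible complex representations.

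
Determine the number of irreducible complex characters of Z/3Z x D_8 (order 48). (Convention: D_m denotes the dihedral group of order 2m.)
21

Derivation: The number of irreducible complex representations of a finite group equals its number of conjugacy classes. For a direct product, #classes(G x H) = #classes(G) * #classes(H). Z/3Z has 3 classes (abelian), D_8 has 7 classes, so 3 * 7 = 21, so Z/3Z x D_8 (order 48) has exactly 21 irreducible complex representations.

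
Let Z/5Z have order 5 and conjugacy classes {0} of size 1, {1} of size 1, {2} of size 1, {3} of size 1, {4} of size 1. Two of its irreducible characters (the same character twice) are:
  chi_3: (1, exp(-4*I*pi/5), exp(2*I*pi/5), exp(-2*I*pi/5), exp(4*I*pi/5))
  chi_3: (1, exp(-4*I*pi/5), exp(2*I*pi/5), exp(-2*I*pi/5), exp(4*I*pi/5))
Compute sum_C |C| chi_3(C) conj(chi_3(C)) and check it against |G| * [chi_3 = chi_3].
Sum = 5 = |G| = 5; so <chi_3, chi_3> = 1 (norm-1 confirms irreducibility).

Reasoning: Compute term by term over conjugacy classes (|C| * chi_3(C) * conj(chi_3(C))):
  1*(1)*conj(1) + 1*(exp(-4*I*pi/5))*conj(exp(-4*I*pi/5)) + 1*(exp(2*I*pi/5))*conj(exp(2*I*pi/5)) + 1*(exp(-2*I*pi/5))*conj(exp(-2*I*pi/5)) + 1*(exp(4*I*pi/5))*conj(exp(4*I*pi/5))
  = (1) + (1) + (1) + (1) + (1)
  = 5.
(Exp terms are combined using exp(i*s)*conj(exp(i*t)) = exp(i*(s-t)), and sums of them are collapsed using the identity that for every m > 1 the m distinct m-th roots of unity sum to 0, e.g. 1 + exp(2*I*pi/3) + exp(-2*I*pi/3) = 0.)
Dividing by |G| = 5 gives 5/5 = 1, matching the row-orthogonality relation <chi_3, chi_3> = [chi_3 = chi_3].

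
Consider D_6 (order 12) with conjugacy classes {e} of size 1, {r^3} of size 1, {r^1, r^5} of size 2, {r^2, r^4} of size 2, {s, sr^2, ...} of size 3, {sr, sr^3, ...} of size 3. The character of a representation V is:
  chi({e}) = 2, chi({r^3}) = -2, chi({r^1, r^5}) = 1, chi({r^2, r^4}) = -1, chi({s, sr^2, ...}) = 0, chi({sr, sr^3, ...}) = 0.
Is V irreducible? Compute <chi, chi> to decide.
Irreducible: <chi, chi> = 1.

Explanation: <chi, chi> = (1/|G|) sum_C |C| * |chi(C)|^2 = (1/12)[1*|2|^2 + 1*|-2|^2 + 2*|1|^2 + 2*|-1|^2 + 3*|0|^2 + 3*|0|^2]
  = (1/12)[(4) + (4) + (2) + (2) + (0) + (0)] = 12/12 = 1.
A character is irreducible iff <chi, chi> = 1, so this representation is irreducible.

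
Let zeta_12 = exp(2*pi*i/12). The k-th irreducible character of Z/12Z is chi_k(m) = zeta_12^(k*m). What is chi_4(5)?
chi_4(5) = zeta_12^20 = exp(-2*I*pi/3)

Why: chi_4(5) = zeta_12^(4*5) = zeta_12^20. Since zeta_12^12 = 1, this equals zeta_12^8 = exp(2*pi*i*8/12) = exp(-2*I*pi/3).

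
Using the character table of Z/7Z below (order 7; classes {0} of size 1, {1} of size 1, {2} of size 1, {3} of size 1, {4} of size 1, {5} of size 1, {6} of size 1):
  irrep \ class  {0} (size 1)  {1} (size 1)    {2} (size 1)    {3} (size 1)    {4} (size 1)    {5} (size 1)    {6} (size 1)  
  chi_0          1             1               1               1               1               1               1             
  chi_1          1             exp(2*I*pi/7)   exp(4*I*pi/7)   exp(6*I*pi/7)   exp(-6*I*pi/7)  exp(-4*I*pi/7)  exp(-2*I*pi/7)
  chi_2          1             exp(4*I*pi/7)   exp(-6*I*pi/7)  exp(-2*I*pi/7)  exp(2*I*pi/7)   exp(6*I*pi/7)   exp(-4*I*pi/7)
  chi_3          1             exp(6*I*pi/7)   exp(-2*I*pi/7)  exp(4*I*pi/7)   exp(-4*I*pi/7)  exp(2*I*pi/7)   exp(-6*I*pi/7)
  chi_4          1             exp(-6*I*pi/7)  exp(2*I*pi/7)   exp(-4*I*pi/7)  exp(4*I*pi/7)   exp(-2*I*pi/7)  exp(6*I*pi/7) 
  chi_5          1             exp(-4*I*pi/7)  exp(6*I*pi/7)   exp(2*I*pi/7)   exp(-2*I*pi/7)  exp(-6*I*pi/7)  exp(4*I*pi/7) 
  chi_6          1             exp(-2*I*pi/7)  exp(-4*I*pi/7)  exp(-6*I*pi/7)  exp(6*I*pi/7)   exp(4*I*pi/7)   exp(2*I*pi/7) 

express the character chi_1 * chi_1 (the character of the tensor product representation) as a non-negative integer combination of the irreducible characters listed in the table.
chi_1 tensor chi_1 = chi_2 (all other irreducibles have multiplicity 0).

The character of a tensor product is the pointwise product (chi_1 * chi_1)(C) = chi_1(C) * chi_1(C):
  {0}: (1)*(1), {1}: (exp(2*I*pi/7))*(exp(2*I*pi/7)), {2}: (exp(4*I*pi/7))*(exp(4*I*pi/7)), {3}: (exp(6*I*pi/7))*(exp(6*I*pi/7)), {4}: (exp(-6*I*pi/7))*(exp(-6*I*pi/7)), {5}: (exp(-4*I*pi/7))*(exp(-4*I*pi/7)), {6}: (exp(-2*I*pi/7))*(exp(-2*I*pi/7))
so (chi_1 * chi_1) takes values
  {0} -> 1, {1} -> exp(4*I*pi/7), {2} -> exp(-6*I*pi/7), {3} -> exp(-2*I*pi/7), {4} -> exp(2*I*pi/7), {5} -> exp(6*I*pi/7), {6} -> exp(-4*I*pi/7).
Now take the inner product of this character with each irreducible chi from the table, <chi_1*chi_1, chi> = (1/7) sum_C |C| (chi_1*chi_1)(C) conj(chi(C)):
  <chi_1*chi_1, chi_0> = (1/7)[1*(1)*conj(1) + 1*(exp(4*I*pi/7))*conj(1) + 1*(exp(-6*I*pi/7))*conj(1) + 1*(exp(-2*I*pi/7))*conj(1) + 1*(exp(2*I*pi/7))*conj(1) + 1*(exp(6*I*pi/7))*conj(1) + 1*(exp(-4*I*pi/7))*conj(1)]
      = (1/7)[(1) + (exp(4*I*pi/7)) + (exp(-6*I*pi/7)) + (exp(-2*I*pi/7)) + (exp(2*I*pi/7)) + (exp(6*I*pi/7)) + (exp(-4*I*pi/7))] = 0/7 = 0
  <chi_1*chi_1, chi_1> = (1/7)[1*(1)*conj(1) + 1*(exp(4*I*pi/7))*conj(exp(2*I*pi/7)) + 1*(exp(-6*I*pi/7))*conj(exp(4*I*pi/7)) + 1*(exp(-2*I*pi/7))*conj(exp(6*I*pi/7)) + 1*(exp(2*I*pi/7))*conj(exp(-6*I*pi/7)) + 1*(exp(6*I*pi/7))*conj(exp(-4*I*pi/7)) + 1*(exp(-4*I*pi/7))*conj(exp(-2*I*pi/7))]
      = (1/7)[(1) + (exp(2*I*pi/7)) + (exp(4*I*pi/7)) + (exp(6*I*pi/7)) + (exp(-6*I*pi/7)) + (exp(-4*I*pi/7)) + (exp(-2*I*pi/7))] = 0/7 = 0
  <chi_1*chi_1, chi_2> = (1/7)[1*(1)*conj(1) + 1*(exp(4*I*pi/7))*conj(exp(4*I*pi/7)) + 1*(exp(-6*I*pi/7))*conj(exp(-6*I*pi/7)) + 1*(exp(-2*I*pi/7))*conj(exp(-2*I*pi/7)) + 1*(exp(2*I*pi/7))*conj(exp(2*I*pi/7)) + 1*(exp(6*I*pi/7))*conj(exp(6*I*pi/7)) + 1*(exp(-4*I*pi/7))*conj(exp(-4*I*pi/7))]
      = (1/7)[(1) + (1) + (1) + (1) + (1) + (1) + (1)] = 7/7 = 1
  <chi_1*chi_1, chi_3> = (1/7)[1*(1)*conj(1) + 1*(exp(4*I*pi/7))*conj(exp(6*I*pi/7)) + 1*(exp(-6*I*pi/7))*conj(exp(-2*I*pi/7)) + 1*(exp(-2*I*pi/7))*conj(exp(4*I*pi/7)) + 1*(exp(2*I*pi/7))*conj(exp(-4*I*pi/7)) + 1*(exp(6*I*pi/7))*conj(exp(2*I*pi/7)) + 1*(exp(-4*I*pi/7))*conj(exp(-6*I*pi/7))]
      = (1/7)[(1) + (exp(-2*I*pi/7)) + (exp(-4*I*pi/7)) + (exp(-6*I*pi/7)) + (exp(6*I*pi/7)) + (exp(4*I*pi/7)) + (exp(2*I*pi/7))] = 0/7 = 0
  <chi_1*chi_1, chi_4> = (1/7)[1*(1)*conj(1) + 1*(exp(4*I*pi/7))*conj(exp(-6*I*pi/7)) + 1*(exp(-6*I*pi/7))*conj(exp(2*I*pi/7)) + 1*(exp(-2*I*pi/7))*conj(exp(-4*I*pi/7)) + 1*(exp(2*I*pi/7))*conj(exp(4*I*pi/7)) + 1*(exp(6*I*pi/7))*conj(exp(-2*I*pi/7)) + 1*(exp(-4*I*pi/7))*conj(exp(6*I*pi/7))]
      = (1/7)[(1) + (exp(-4*I*pi/7)) + (exp(6*I*pi/7)) + (exp(2*I*pi/7)) + (exp(-2*I*pi/7)) + (exp(-6*I*pi/7)) + (exp(4*I*pi/7))] = 0/7 = 0
  <chi_1*chi_1, chi_5> = (1/7)[1*(1)*conj(1) + 1*(exp(4*I*pi/7))*conj(exp(-4*I*pi/7)) + 1*(exp(-6*I*pi/7))*conj(exp(6*I*pi/7)) + 1*(exp(-2*I*pi/7))*conj(exp(2*I*pi/7)) + 1*(exp(2*I*pi/7))*conj(exp(-2*I*pi/7)) + 1*(exp(6*I*pi/7))*conj(exp(-6*I*pi/7)) + 1*(exp(-4*I*pi/7))*conj(exp(4*I*pi/7))]
      = (1/7)[(1) + (exp(-6*I*pi/7)) + (exp(2*I*pi/7)) + (exp(-4*I*pi/7)) + (exp(4*I*pi/7)) + (exp(-2*I*pi/7)) + (exp(6*I*pi/7))] = 0/7 = 0
  <chi_1*chi_1, chi_6> = (1/7)[1*(1)*conj(1) + 1*(exp(4*I*pi/7))*conj(exp(-2*I*pi/7)) + 1*(exp(-6*I*pi/7))*conj(exp(-4*I*pi/7)) + 1*(exp(-2*I*pi/7))*conj(exp(-6*I*pi/7)) + 1*(exp(2*I*pi/7))*conj(exp(6*I*pi/7)) + 1*(exp(6*I*pi/7))*conj(exp(4*I*pi/7)) + 1*(exp(-4*I*pi/7))*conj(exp(2*I*pi/7))]
      = (1/7)[(1) + (exp(6*I*pi/7)) + (exp(-2*I*pi/7)) + (exp(4*I*pi/7)) + (exp(-4*I*pi/7)) + (exp(2*I*pi/7)) + (exp(-6*I*pi/7))] = 0/7 = 0
(Exp terms are combined using exp(i*s)*conj(exp(i*t)) = exp(i*(s-t)), and sums of them are collapsed using the identity that for every m > 1 the m distinct m-th roots of unity sum to 0, e.g. 1 + exp(2*I*pi/3) + exp(-2*I*pi/3) = 0.)
Hence the multiplicities are chi_2: 1. Dimension check: dim(chi_1)*dim(chi_1) = 1*1 = 1 and sum (mult * dim) = 1*1 = 1.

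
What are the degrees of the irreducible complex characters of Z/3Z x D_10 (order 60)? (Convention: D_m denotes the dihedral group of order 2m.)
Dimensions: 1, 1, 1, 1, 1, 1, 1, 1, 1, 1, 1, 1, 2, 2, 2, 2, 2, 2, 2, 2, 2, 2, 2, 2

Reasoning: There are 24 irreducibles (= number of conjugacy classes). Their dimensions d_i satisfy sum d_i^2 = |G| = 60: 1 + 1 + 1 + 1 + 1 + 1 + 1 + 1 + 1 + 1 + 1 + 1 + 4 + 4 + 4 + 4 + 4 + 4 + 4 + 4 + 4 + 4 + 4 + 4 = 60. (For the product with Z/3Z: each of the 3 1-dim characters of Z/3Z tensors with each irrep of D_10, giving 3 copies of each D_10-dimension.)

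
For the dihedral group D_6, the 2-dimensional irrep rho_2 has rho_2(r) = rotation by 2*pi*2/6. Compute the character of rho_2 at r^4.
chi_{rho_2}(r^4) = 2*cos(2*pi*2*4/6) = -1

Reasoning: rho_2(r^4) is rotation by angle 2*pi*2*4/6, whose trace is 2*cos(2*pi*2*4/6) = -1.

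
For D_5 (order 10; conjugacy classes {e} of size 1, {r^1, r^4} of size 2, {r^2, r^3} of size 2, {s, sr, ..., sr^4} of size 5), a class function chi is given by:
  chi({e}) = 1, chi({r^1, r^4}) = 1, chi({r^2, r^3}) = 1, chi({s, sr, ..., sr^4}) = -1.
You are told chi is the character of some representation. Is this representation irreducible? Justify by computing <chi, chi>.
Irreducible: <chi, chi> = 1.

Reasoning: <chi, chi> = (1/|G|) sum_C |C| * |chi(C)|^2 = (1/10)[1*|1|^2 + 2*|1|^2 + 2*|1|^2 + 5*|-1|^2]
  = (1/10)[(1) + (2) + (2) + (5)] = 10/10 = 1.
A character is irreducible iff <chi, chi> = 1, so this representation is irreducible.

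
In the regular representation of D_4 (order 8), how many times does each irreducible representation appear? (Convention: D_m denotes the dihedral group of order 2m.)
Each irreducible V_i of dimension d_i appears with multiplicity d_i, i.e. rho_reg = (direct sum over all irreducibles V_i) d_i V_i. The irreducible dimensions for D_4 are 1, 1, 1, 1, 2: 4 irreducibles of dimension 1, each with multiplicity 1; 1 irreducible of dimension 2, with multiplicity 2. Total dimension 4*1*1 + 1*2*2 = 8 = |G|.

Proof sketch: General theorem: in the regular representation of a finite group G, each irreducible appears with multiplicity equal to its dimension. Check: dim(rho_reg) = sum d_i^2 = 1 + 1 + 1 + 1 + 4 = 8 = |G|.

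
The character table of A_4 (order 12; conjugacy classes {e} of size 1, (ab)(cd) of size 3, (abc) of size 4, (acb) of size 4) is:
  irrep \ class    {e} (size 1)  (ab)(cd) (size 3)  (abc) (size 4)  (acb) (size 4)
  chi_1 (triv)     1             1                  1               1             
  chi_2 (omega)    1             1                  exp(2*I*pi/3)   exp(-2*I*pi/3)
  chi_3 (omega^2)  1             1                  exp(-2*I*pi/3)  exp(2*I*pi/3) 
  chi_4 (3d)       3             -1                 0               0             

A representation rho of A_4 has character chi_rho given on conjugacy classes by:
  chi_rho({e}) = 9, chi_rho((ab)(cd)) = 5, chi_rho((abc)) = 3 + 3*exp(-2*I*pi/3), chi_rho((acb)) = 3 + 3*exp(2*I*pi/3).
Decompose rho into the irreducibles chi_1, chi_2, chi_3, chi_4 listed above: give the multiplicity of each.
Multiplicities: chi_1: 3, chi_2: 0, chi_3: 3, chi_4: 1.

Solution. Use <chi_rho, chi> = (1/|G|) sum_C |C| * chi_rho(C) * conj(chi(C)) with |G| = 12 for each irreducible chi in the table:
  <chi_rho, chi_1> = (1/12)[1*(9)*conj(1) + 3*(5)*conj(1) + 4*(3 + 3*exp(-2*I*pi/3))*conj(1) + 4*(3 + 3*exp(2*I*pi/3))*conj(1)]
      = (1/12)[(9) + (15) + (12 + 12*exp(-2*I*pi/3)) + (12 + 12*exp(2*I*pi/3))] = 36/12 = 3
  <chi_rho, chi_2> = (1/12)[1*(9)*conj(1) + 3*(5)*conj(1) + 4*(3 + 3*exp(-2*I*pi/3))*conj(exp(2*I*pi/3)) + 4*(3 + 3*exp(2*I*pi/3))*conj(exp(-2*I*pi/3))]
      = (1/12)[(9) + (15) + (-12) + (-12)] = 0/12 = 0
  <chi_rho, chi_3> = (1/12)[1*(9)*conj(1) + 3*(5)*conj(1) + 4*(3 + 3*exp(-2*I*pi/3))*conj(exp(-2*I*pi/3)) + 4*(3 + 3*exp(2*I*pi/3))*conj(exp(2*I*pi/3))]
      = (1/12)[(9) + (15) + (12 + 12*exp(2*I*pi/3)) + (12 + 12*exp(-2*I*pi/3))] = 36/12 = 3
  <chi_rho, chi_4> = (1/12)[1*(9)*conj(3) + 3*(5)*conj(-1) + 4*(3 + 3*exp(-2*I*pi/3))*conj(0) + 4*(3 + 3*exp(2*I*pi/3))*conj(0)]
      = (1/12)[(27) + (-15) + (0) + (0)] = 12/12 = 1
(Exp terms are combined using exp(i*s)*conj(exp(i*t)) = exp(i*(s-t)), and sums of them are collapsed using the identity that for every m > 1 the m distinct m-th roots of unity sum to 0, e.g. 1 + exp(2*I*pi/3) + exp(-2*I*pi/3) = 0.)
Dimension check: dim(rho) = sum (mult * dim) = 3*1 + 0*1 + 3*1 + 1*3 = 9 = chi_rho(e) = 9.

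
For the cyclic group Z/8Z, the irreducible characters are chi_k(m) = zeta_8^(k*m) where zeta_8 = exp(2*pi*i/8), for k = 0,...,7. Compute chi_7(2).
chi_7(2) = zeta_8^14 = -I

Reasoning: chi_7(2) = zeta_8^(7*2) = zeta_8^14. Since zeta_8^8 = 1, this equals zeta_8^6 = exp(2*pi*i*6/8) = -I.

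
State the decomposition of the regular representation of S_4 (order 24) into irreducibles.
Each irreducible V_i of dimension d_i appears with multiplicity d_i, i.e. rho_reg = (direct sum over all irreducibles V_i) d_i V_i. The irreducible dimensions for S_4 are 1, 1, 2, 3, 3: 2 irreducibles of dimension 1, each with multiplicity 1; 1 irreducible of dimension 2, with multiplicity 2; 2 irreducibles of dimension 3, each with multiplicity 3. Total dimension 2*1*1 + 1*2*2 + 2*3*3 = 24 = |G|.

Argument: General theorem: in the regular representation of a finite group G, each irreducible appears with multiplicity equal to its dimension. Check: dim(rho_reg) = sum d_i^2 = 1 + 1 + 4 + 9 + 9 = 24 = |G|.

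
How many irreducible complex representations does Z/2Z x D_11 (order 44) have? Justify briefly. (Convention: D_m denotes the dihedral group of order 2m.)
14

The number of irreducible complex representations of a finite group equals its number of conjugacy classes. For a direct product, #classes(G x H) = #classes(G) * #classes(H). Z/2Z has 2 classes (abelian), D_11 has 7 classes, so 2 * 7 = 14, so Z/2Z x D_11 (order 44) has exactly 14 irreducible complex representations.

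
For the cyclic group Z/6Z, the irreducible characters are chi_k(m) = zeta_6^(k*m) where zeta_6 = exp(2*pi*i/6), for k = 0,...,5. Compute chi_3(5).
chi_3(5) = zeta_6^15 = -1

Working: chi_3(5) = zeta_6^(3*5) = zeta_6^15. Since zeta_6^6 = 1, this equals zeta_6^3 = exp(2*pi*i*3/6) = -1.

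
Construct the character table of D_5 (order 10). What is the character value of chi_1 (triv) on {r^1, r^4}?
Conjugacy classes: {e} of size 1, {r^1, r^4} of size 2, {r^2, r^3} of size 2, {s, sr, ..., sr^4} of size 5.
Character table:
  irrep \ class              {e} (size 1)  {r^1, r^4} (size 2)  {r^2, r^3} (size 2)  {s, sr, ..., sr^4} (size 5)
  chi_1 (triv)               1             1                    1                    1                          
  chi_2 (sign: r->1, s->-1)  1             1                    1                    -1                         
  chi_3 (2d, j=1)            2             -1/2 + sqrt(5)/2     -sqrt(5)/2 - 1/2     0                          
  chi_4 (2d, j=2)            2             -sqrt(5)/2 - 1/2     -1/2 + sqrt(5)/2     0                          

Spot check: chi_1 (triv) on {r^1, r^4} = 1.

Working: D_5 has order 2*5 = 10 with 4 conjugacy classes, hence 4 irreducibles. Sum of squared dims 1 + 1 + 4 + 4 = 10 = |G|. Linear characters come from the abelianisation; the 2-dimensional irreps have character r^k -> 2*cos(2*pi*j*k/5), reflections -> 0.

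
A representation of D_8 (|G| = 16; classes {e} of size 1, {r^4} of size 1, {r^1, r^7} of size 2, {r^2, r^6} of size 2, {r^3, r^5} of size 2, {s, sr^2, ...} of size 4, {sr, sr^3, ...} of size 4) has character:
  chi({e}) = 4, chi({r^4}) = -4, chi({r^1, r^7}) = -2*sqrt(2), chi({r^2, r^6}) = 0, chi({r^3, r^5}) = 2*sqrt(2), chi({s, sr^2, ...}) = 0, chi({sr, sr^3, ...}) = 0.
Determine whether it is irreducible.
Not irreducible (reducible): <chi, chi> = 4 > 1.

Solution. <chi, chi> = (1/|G|) sum_C |C| * |chi(C)|^2 = (1/16)[1*|4|^2 + 1*|-4|^2 + 2*|-2*sqrt(2)|^2 + 2*|0|^2 + 2*|2*sqrt(2)|^2 + 4*|0|^2 + 4*|0|^2]
  = (1/16)[(16) + (16) + (16) + (0) + (16) + (0) + (0)] = 64/16 = 4.
A character is irreducible iff <chi, chi> = 1, so this representation is reducible.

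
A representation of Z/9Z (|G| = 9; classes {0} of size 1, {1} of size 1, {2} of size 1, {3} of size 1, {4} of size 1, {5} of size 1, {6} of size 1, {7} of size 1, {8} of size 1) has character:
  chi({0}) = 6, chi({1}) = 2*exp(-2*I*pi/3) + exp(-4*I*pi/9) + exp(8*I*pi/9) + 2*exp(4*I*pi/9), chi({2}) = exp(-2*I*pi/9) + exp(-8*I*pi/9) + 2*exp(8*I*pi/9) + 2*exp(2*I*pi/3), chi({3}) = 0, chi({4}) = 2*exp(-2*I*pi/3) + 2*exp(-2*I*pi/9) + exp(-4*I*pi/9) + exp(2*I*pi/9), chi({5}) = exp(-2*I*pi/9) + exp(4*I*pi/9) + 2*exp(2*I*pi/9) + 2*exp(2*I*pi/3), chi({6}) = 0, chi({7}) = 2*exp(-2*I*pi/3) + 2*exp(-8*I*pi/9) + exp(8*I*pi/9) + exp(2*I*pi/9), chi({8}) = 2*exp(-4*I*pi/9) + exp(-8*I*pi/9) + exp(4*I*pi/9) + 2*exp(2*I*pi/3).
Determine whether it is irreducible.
Not irreducible (reducible): <chi, chi> = 10 > 1.

<chi, chi> = (1/|G|) sum_C |C| * |chi(C)|^2 = (1/9)[1*|6|^2 + 1*|2*exp(-2*I*pi/3) + exp(-4*I*pi/9) + exp(8*I*pi/9) + 2*exp(4*I*pi/9)|^2 + 1*|exp(-2*I*pi/9) + exp(-8*I*pi/9) + 2*exp(8*I*pi/9) + 2*exp(2*I*pi/3)|^2 + 1*|0|^2 + 1*|2*exp(-2*I*pi/3) + 2*exp(-2*I*pi/9) + exp(-4*I*pi/9) + exp(2*I*pi/9)|^2 + 1*|exp(-2*I*pi/9) + exp(4*I*pi/9) + 2*exp(2*I*pi/9) + 2*exp(2*I*pi/3)|^2 + 1*|0|^2 + 1*|2*exp(-2*I*pi/3) + 2*exp(-8*I*pi/9) + exp(8*I*pi/9) + exp(2*I*pi/9)|^2 + 1*|2*exp(-4*I*pi/9) + exp(-8*I*pi/9) + exp(4*I*pi/9) + 2*exp(2*I*pi/3)|^2]
  = (1/9)[(36) + (10 + 4*exp(-4*I*pi/9) + 6*exp(-8*I*pi/9) + 2*exp(-2*I*pi/9) + exp(-2*I*pi/3) + exp(2*I*pi/3) + 2*exp(2*I*pi/9) + 6*exp(8*I*pi/9) + 4*exp(4*I*pi/9)) + (10 + 6*exp(-2*I*pi/9) + 2*exp(-4*I*pi/9) + 4*exp(-8*I*pi/9) + exp(-2*I*pi/3) + exp(2*I*pi/3) + 4*exp(8*I*pi/9) + 2*exp(4*I*pi/9) + 6*exp(2*I*pi/9)) + (0) + (10 + 6*exp(-4*I*pi/9) + 4*exp(-2*I*pi/9) + exp(-2*I*pi/3) + 2*exp(-8*I*pi/9) + 2*exp(8*I*pi/9) + exp(2*I*pi/3) + 4*exp(2*I*pi/9) + 6*exp(4*I*pi/9)) + (10 + 6*exp(-4*I*pi/9) + 4*exp(-2*I*pi/9) + exp(-2*I*pi/3) + 2*exp(-8*I*pi/9) + 2*exp(8*I*pi/9) + exp(2*I*pi/3) + 4*exp(2*I*pi/9) + 6*exp(4*I*pi/9)) + (0) + (10 + 6*exp(-2*I*pi/9) + 2*exp(-4*I*pi/9) + 4*exp(-8*I*pi/9) + exp(-2*I*pi/3) + exp(2*I*pi/3) + 4*exp(8*I*pi/9) + 2*exp(4*I*pi/9) + 6*exp(2*I*pi/9)) + (10 + 4*exp(-4*I*pi/9) + 6*exp(-8*I*pi/9) + 2*exp(-2*I*pi/9) + exp(-2*I*pi/3) + exp(2*I*pi/3) + 2*exp(2*I*pi/9) + 6*exp(8*I*pi/9) + 4*exp(4*I*pi/9))] = 90/9 = 10.
(Exp terms are combined using exp(i*s)*conj(exp(i*t)) = exp(i*(s-t)), and sums of them are collapsed using the identity that for every m > 1 the m distinct m-th roots of unity sum to 0, e.g. 1 + exp(2*I*pi/3) + exp(-2*I*pi/3) = 0.)
A character is irreducible iff <chi, chi> = 1, so this representation is reducible.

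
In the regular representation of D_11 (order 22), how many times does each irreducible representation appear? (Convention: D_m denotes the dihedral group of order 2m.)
Each irreducible V_i of dimension d_i appears with multiplicity d_i, i.e. rho_reg = (direct sum over all irreducibles V_i) d_i V_i. The irreducible dimensions for D_11 are 1, 1, 2, 2, 2, 2, 2: 2 irreducibles of dimension 1, each with multiplicity 1; 5 irreducibles of dimension 2, each with multiplicity 2. Total dimension 2*1*1 + 5*2*2 = 22 = |G|.

Derivation: General theorem: in the regular representation of a finite group G, each irreducible appears with multiplicity equal to its dimension. Check: dim(rho_reg) = sum d_i^2 = 1 + 1 + 4 + 4 + 4 + 4 + 4 = 22 = |G|.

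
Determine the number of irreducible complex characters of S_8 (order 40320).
22

Working: The number of irreducible complex representations of a finite group equals its number of conjugacy classes. Conjugacy classes in S_8 correspond to cycle types, i.e. partitions of 8; there are p(8) = 22 of them, so S_8 (order 40320) has exactly 22 irreducible complex representations.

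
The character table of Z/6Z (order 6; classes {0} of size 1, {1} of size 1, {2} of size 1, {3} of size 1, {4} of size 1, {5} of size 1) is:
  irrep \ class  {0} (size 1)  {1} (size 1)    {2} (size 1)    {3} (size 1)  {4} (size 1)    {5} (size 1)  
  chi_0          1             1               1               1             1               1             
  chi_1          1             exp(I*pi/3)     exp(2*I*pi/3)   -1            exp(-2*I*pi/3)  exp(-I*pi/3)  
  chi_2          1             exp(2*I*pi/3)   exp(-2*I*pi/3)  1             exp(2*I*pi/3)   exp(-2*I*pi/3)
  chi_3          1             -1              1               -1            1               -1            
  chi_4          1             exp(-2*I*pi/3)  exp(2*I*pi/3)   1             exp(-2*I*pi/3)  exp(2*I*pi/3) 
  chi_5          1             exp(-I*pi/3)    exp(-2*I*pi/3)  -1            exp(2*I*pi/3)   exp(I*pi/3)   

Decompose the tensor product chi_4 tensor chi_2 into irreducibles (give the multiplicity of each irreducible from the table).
chi_4 tensor chi_2 = chi_0 (all other irreducibles have multiplicity 0).

Argument: The character of a tensor product is the pointwise product (chi_4 * chi_2)(C) = chi_4(C) * chi_2(C):
  {0}: (1)*(1), {1}: (exp(-2*I*pi/3))*(exp(2*I*pi/3)), {2}: (exp(2*I*pi/3))*(exp(-2*I*pi/3)), {3}: (1)*(1), {4}: (exp(-2*I*pi/3))*(exp(2*I*pi/3)), {5}: (exp(2*I*pi/3))*(exp(-2*I*pi/3))
so (chi_4 * chi_2) takes values
  {0} -> 1, {1} -> 1, {2} -> 1, {3} -> 1, {4} -> 1, {5} -> 1.
Now take the inner product of this character with each irreducible chi from the table, <chi_4*chi_2, chi> = (1/6) sum_C |C| (chi_4*chi_2)(C) conj(chi(C)):
  <chi_4*chi_2, chi_0> = (1/6)[1*(1)*conj(1) + 1*(1)*conj(1) + 1*(1)*conj(1) + 1*(1)*conj(1) + 1*(1)*conj(1) + 1*(1)*conj(1)]
      = (1/6)[(1) + (1) + (1) + (1) + (1) + (1)] = 6/6 = 1
  <chi_4*chi_2, chi_1> = (1/6)[1*(1)*conj(1) + 1*(1)*conj(exp(I*pi/3)) + 1*(1)*conj(exp(2*I*pi/3)) + 1*(1)*conj(-1) + 1*(1)*conj(exp(-2*I*pi/3)) + 1*(1)*conj(exp(-I*pi/3))]
      = (1/6)[(1) + (exp(-I*pi/3)) + (exp(-2*I*pi/3)) + (-1) + (exp(2*I*pi/3)) + (exp(I*pi/3))] = 0/6 = 0
  <chi_4*chi_2, chi_2> = (1/6)[1*(1)*conj(1) + 1*(1)*conj(exp(2*I*pi/3)) + 1*(1)*conj(exp(-2*I*pi/3)) + 1*(1)*conj(1) + 1*(1)*conj(exp(2*I*pi/3)) + 1*(1)*conj(exp(-2*I*pi/3))]
      = (1/6)[(1) + (exp(-2*I*pi/3)) + (exp(2*I*pi/3)) + (1) + (exp(-2*I*pi/3)) + (exp(2*I*pi/3))] = 0/6 = 0
  <chi_4*chi_2, chi_3> = (1/6)[1*(1)*conj(1) + 1*(1)*conj(-1) + 1*(1)*conj(1) + 1*(1)*conj(-1) + 1*(1)*conj(1) + 1*(1)*conj(-1)]
      = (1/6)[(1) + (-1) + (1) + (-1) + (1) + (-1)] = 0/6 = 0
  <chi_4*chi_2, chi_4> = (1/6)[1*(1)*conj(1) + 1*(1)*conj(exp(-2*I*pi/3)) + 1*(1)*conj(exp(2*I*pi/3)) + 1*(1)*conj(1) + 1*(1)*conj(exp(-2*I*pi/3)) + 1*(1)*conj(exp(2*I*pi/3))]
      = (1/6)[(1) + (exp(2*I*pi/3)) + (exp(-2*I*pi/3)) + (1) + (exp(2*I*pi/3)) + (exp(-2*I*pi/3))] = 0/6 = 0
  <chi_4*chi_2, chi_5> = (1/6)[1*(1)*conj(1) + 1*(1)*conj(exp(-I*pi/3)) + 1*(1)*conj(exp(-2*I*pi/3)) + 1*(1)*conj(-1) + 1*(1)*conj(exp(2*I*pi/3)) + 1*(1)*conj(exp(I*pi/3))]
      = (1/6)[(1) + (exp(I*pi/3)) + (exp(2*I*pi/3)) + (-1) + (exp(-2*I*pi/3)) + (exp(-I*pi/3))] = 0/6 = 0
(Exp terms are combined using exp(i*s)*conj(exp(i*t)) = exp(i*(s-t)), and sums of them are collapsed using the identity that for every m > 1 the m distinct m-th roots of unity sum to 0, e.g. 1 + exp(2*I*pi/3) + exp(-2*I*pi/3) = 0.)
Hence the multiplicities are chi_0: 1. Dimension check: dim(chi_4)*dim(chi_2) = 1*1 = 1 and sum (mult * dim) = 1*1 = 1.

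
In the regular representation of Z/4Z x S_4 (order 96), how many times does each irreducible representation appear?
Each irreducible V_i of dimension d_i appears with multiplicity d_i, i.e. rho_reg = (direct sum over all irreducibles V_i) d_i V_i. The irreducible dimensions for Z/4Z x S_4 are 1, 1, 1, 1, 1, 1, 1, 1, 2, 2, 2, 2, 3, 3, 3, 3, 3, 3, 3, 3: 8 irreducibles of dimension 1, each with multiplicity 1; 4 irreducibles of dimension 2, each with multiplicity 2; 8 irreducibles of dimension 3, each with multiplicity 3. Total dimension 8*1*1 + 4*2*2 + 8*3*3 = 96 = |G|.

Explanation: General theorem: in the regular representation of a finite group G, each irreducible appears with multiplicity equal to its dimension. Check: dim(rho_reg) = sum d_i^2 = 1 + 1 + 1 + 1 + 1 + 1 + 1 + 1 + 4 + 4 + 4 + 4 + 9 + 9 + 9 + 9 + 9 + 9 + 9 + 9 = 96 = |G|.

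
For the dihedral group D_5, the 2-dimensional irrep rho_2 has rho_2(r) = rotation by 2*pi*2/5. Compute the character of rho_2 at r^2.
chi_{rho_2}(r^2) = 2*cos(2*pi*2*2/5) = -1/2 + sqrt(5)/2

Explanation: rho_2(r^2) is rotation by angle 2*pi*2*2/5, whose trace is 2*cos(2*pi*2*2/5) = -1/2 + sqrt(5)/2.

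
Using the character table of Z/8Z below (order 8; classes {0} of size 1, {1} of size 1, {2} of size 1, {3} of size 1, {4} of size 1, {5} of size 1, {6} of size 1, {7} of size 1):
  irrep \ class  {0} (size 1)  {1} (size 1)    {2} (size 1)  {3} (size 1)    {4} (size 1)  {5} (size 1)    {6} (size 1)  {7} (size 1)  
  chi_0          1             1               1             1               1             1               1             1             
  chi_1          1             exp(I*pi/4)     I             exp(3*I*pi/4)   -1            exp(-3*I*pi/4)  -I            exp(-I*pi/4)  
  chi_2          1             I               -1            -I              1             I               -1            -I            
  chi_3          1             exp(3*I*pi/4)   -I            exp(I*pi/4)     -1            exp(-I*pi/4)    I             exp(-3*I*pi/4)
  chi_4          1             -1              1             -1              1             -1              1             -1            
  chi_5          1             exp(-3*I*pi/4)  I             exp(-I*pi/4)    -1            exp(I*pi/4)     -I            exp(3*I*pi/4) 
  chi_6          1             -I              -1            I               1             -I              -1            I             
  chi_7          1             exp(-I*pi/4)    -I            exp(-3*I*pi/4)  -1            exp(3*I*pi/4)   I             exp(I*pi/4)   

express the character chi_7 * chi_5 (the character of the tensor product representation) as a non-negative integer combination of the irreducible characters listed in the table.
chi_7 tensor chi_5 = chi_4 (all other irreducibles have multiplicity 0).

Justification: The character of a tensor product is the pointwise product (chi_7 * chi_5)(C) = chi_7(C) * chi_5(C):
  {0}: (1)*(1), {1}: (exp(-I*pi/4))*(exp(-3*I*pi/4)), {2}: (-I)*(I), {3}: (exp(-3*I*pi/4))*(exp(-I*pi/4)), {4}: (-1)*(-1), {5}: (exp(3*I*pi/4))*(exp(I*pi/4)), {6}: (I)*(-I), {7}: (exp(I*pi/4))*(exp(3*I*pi/4))
so (chi_7 * chi_5) takes values
  {0} -> 1, {1} -> -1, {2} -> 1, {3} -> -1, {4} -> 1, {5} -> -1, {6} -> 1, {7} -> -1.
Now take the inner product of this character with each irreducible chi from the table, <chi_7*chi_5, chi> = (1/8) sum_C |C| (chi_7*chi_5)(C) conj(chi(C)):
  <chi_7*chi_5, chi_0> = (1/8)[1*(1)*conj(1) + 1*(-1)*conj(1) + 1*(1)*conj(1) + 1*(-1)*conj(1) + 1*(1)*conj(1) + 1*(-1)*conj(1) + 1*(1)*conj(1) + 1*(-1)*conj(1)]
      = (1/8)[(1) + (-1) + (1) + (-1) + (1) + (-1) + (1) + (-1)] = 0/8 = 0
  <chi_7*chi_5, chi_1> = (1/8)[1*(1)*conj(1) + 1*(-1)*conj(exp(I*pi/4)) + 1*(1)*conj(I) + 1*(-1)*conj(exp(3*I*pi/4)) + 1*(1)*conj(-1) + 1*(-1)*conj(exp(-3*I*pi/4)) + 1*(1)*conj(-I) + 1*(-1)*conj(exp(-I*pi/4))]
      = (1/8)[(1) + (-exp(-I*pi/4)) + (-I) + (-exp(-3*I*pi/4)) + (-1) + (-exp(3*I*pi/4)) + (I) + (-exp(I*pi/4))] = 0/8 = 0
  <chi_7*chi_5, chi_2> = (1/8)[1*(1)*conj(1) + 1*(-1)*conj(I) + 1*(1)*conj(-1) + 1*(-1)*conj(-I) + 1*(1)*conj(1) + 1*(-1)*conj(I) + 1*(1)*conj(-1) + 1*(-1)*conj(-I)]
      = (1/8)[(1) + (I) + (-1) + (-I) + (1) + (I) + (-1) + (-I)] = 0/8 = 0
  <chi_7*chi_5, chi_3> = (1/8)[1*(1)*conj(1) + 1*(-1)*conj(exp(3*I*pi/4)) + 1*(1)*conj(-I) + 1*(-1)*conj(exp(I*pi/4)) + 1*(1)*conj(-1) + 1*(-1)*conj(exp(-I*pi/4)) + 1*(1)*conj(I) + 1*(-1)*conj(exp(-3*I*pi/4))]
      = (1/8)[(1) + (-exp(-3*I*pi/4)) + (I) + (-exp(-I*pi/4)) + (-1) + (-exp(I*pi/4)) + (-I) + (-exp(3*I*pi/4))] = 0/8 = 0
  <chi_7*chi_5, chi_4> = (1/8)[1*(1)*conj(1) + 1*(-1)*conj(-1) + 1*(1)*conj(1) + 1*(-1)*conj(-1) + 1*(1)*conj(1) + 1*(-1)*conj(-1) + 1*(1)*conj(1) + 1*(-1)*conj(-1)]
      = (1/8)[(1) + (1) + (1) + (1) + (1) + (1) + (1) + (1)] = 8/8 = 1
  <chi_7*chi_5, chi_5> = (1/8)[1*(1)*conj(1) + 1*(-1)*conj(exp(-3*I*pi/4)) + 1*(1)*conj(I) + 1*(-1)*conj(exp(-I*pi/4)) + 1*(1)*conj(-1) + 1*(-1)*conj(exp(I*pi/4)) + 1*(1)*conj(-I) + 1*(-1)*conj(exp(3*I*pi/4))]
      = (1/8)[(1) + (-exp(3*I*pi/4)) + (-I) + (-exp(I*pi/4)) + (-1) + (-exp(-I*pi/4)) + (I) + (-exp(-3*I*pi/4))] = 0/8 = 0
  <chi_7*chi_5, chi_6> = (1/8)[1*(1)*conj(1) + 1*(-1)*conj(-I) + 1*(1)*conj(-1) + 1*(-1)*conj(I) + 1*(1)*conj(1) + 1*(-1)*conj(-I) + 1*(1)*conj(-1) + 1*(-1)*conj(I)]
      = (1/8)[(1) + (-I) + (-1) + (I) + (1) + (-I) + (-1) + (I)] = 0/8 = 0
  <chi_7*chi_5, chi_7> = (1/8)[1*(1)*conj(1) + 1*(-1)*conj(exp(-I*pi/4)) + 1*(1)*conj(-I) + 1*(-1)*conj(exp(-3*I*pi/4)) + 1*(1)*conj(-1) + 1*(-1)*conj(exp(3*I*pi/4)) + 1*(1)*conj(I) + 1*(-1)*conj(exp(I*pi/4))]
      = (1/8)[(1) + (-exp(I*pi/4)) + (I) + (-exp(3*I*pi/4)) + (-1) + (-exp(-3*I*pi/4)) + (-I) + (-exp(-I*pi/4))] = 0/8 = 0
(Exp terms are combined using exp(i*s)*conj(exp(i*t)) = exp(i*(s-t)), and sums of them are collapsed using the identity that for every m > 1 the m distinct m-th roots of unity sum to 0, e.g. 1 + exp(2*I*pi/3) + exp(-2*I*pi/3) = 0.)
Hence the multiplicities are chi_4: 1. Dimension check: dim(chi_7)*dim(chi_5) = 1*1 = 1 and sum (mult * dim) = 1*1 = 1.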